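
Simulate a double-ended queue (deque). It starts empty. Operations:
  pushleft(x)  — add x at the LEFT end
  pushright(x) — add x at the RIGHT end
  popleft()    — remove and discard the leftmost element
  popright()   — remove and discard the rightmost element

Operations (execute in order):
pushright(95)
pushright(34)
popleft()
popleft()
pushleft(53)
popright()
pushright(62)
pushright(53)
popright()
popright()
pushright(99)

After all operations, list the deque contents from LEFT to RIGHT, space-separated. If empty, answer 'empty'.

pushright(95): [95]
pushright(34): [95, 34]
popleft(): [34]
popleft(): []
pushleft(53): [53]
popright(): []
pushright(62): [62]
pushright(53): [62, 53]
popright(): [62]
popright(): []
pushright(99): [99]

Answer: 99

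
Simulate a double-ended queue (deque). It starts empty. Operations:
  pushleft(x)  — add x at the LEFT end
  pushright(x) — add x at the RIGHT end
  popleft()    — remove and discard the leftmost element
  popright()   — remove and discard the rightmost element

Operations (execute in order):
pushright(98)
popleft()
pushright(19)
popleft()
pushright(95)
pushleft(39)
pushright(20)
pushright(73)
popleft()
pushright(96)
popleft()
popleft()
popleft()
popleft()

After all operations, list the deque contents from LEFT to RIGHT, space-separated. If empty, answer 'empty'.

pushright(98): [98]
popleft(): []
pushright(19): [19]
popleft(): []
pushright(95): [95]
pushleft(39): [39, 95]
pushright(20): [39, 95, 20]
pushright(73): [39, 95, 20, 73]
popleft(): [95, 20, 73]
pushright(96): [95, 20, 73, 96]
popleft(): [20, 73, 96]
popleft(): [73, 96]
popleft(): [96]
popleft(): []

Answer: empty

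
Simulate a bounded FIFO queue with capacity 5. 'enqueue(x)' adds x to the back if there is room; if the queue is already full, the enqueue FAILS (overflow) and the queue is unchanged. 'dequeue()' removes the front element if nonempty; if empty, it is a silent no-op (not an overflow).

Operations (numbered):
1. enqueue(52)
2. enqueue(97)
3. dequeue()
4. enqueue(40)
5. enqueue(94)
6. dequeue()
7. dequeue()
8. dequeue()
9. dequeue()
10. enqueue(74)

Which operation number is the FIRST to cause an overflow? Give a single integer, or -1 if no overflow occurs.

Answer: -1

Derivation:
1. enqueue(52): size=1
2. enqueue(97): size=2
3. dequeue(): size=1
4. enqueue(40): size=2
5. enqueue(94): size=3
6. dequeue(): size=2
7. dequeue(): size=1
8. dequeue(): size=0
9. dequeue(): empty, no-op, size=0
10. enqueue(74): size=1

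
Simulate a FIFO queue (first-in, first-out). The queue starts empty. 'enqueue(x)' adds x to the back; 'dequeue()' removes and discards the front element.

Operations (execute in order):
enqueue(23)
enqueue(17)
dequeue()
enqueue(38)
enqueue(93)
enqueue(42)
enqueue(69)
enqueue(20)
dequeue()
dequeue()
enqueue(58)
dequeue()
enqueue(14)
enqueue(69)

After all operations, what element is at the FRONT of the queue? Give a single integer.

Answer: 42

Derivation:
enqueue(23): queue = [23]
enqueue(17): queue = [23, 17]
dequeue(): queue = [17]
enqueue(38): queue = [17, 38]
enqueue(93): queue = [17, 38, 93]
enqueue(42): queue = [17, 38, 93, 42]
enqueue(69): queue = [17, 38, 93, 42, 69]
enqueue(20): queue = [17, 38, 93, 42, 69, 20]
dequeue(): queue = [38, 93, 42, 69, 20]
dequeue(): queue = [93, 42, 69, 20]
enqueue(58): queue = [93, 42, 69, 20, 58]
dequeue(): queue = [42, 69, 20, 58]
enqueue(14): queue = [42, 69, 20, 58, 14]
enqueue(69): queue = [42, 69, 20, 58, 14, 69]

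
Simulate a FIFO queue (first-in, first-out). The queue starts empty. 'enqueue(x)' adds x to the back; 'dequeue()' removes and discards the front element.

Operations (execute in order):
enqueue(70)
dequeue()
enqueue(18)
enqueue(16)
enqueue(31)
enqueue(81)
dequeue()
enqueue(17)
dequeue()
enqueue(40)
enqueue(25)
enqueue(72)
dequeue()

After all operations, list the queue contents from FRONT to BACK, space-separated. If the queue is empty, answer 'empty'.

enqueue(70): [70]
dequeue(): []
enqueue(18): [18]
enqueue(16): [18, 16]
enqueue(31): [18, 16, 31]
enqueue(81): [18, 16, 31, 81]
dequeue(): [16, 31, 81]
enqueue(17): [16, 31, 81, 17]
dequeue(): [31, 81, 17]
enqueue(40): [31, 81, 17, 40]
enqueue(25): [31, 81, 17, 40, 25]
enqueue(72): [31, 81, 17, 40, 25, 72]
dequeue(): [81, 17, 40, 25, 72]

Answer: 81 17 40 25 72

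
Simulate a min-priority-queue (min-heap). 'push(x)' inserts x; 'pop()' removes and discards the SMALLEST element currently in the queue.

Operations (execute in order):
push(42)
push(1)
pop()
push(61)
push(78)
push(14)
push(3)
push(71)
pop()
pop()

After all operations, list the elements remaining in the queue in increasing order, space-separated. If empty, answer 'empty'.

push(42): heap contents = [42]
push(1): heap contents = [1, 42]
pop() → 1: heap contents = [42]
push(61): heap contents = [42, 61]
push(78): heap contents = [42, 61, 78]
push(14): heap contents = [14, 42, 61, 78]
push(3): heap contents = [3, 14, 42, 61, 78]
push(71): heap contents = [3, 14, 42, 61, 71, 78]
pop() → 3: heap contents = [14, 42, 61, 71, 78]
pop() → 14: heap contents = [42, 61, 71, 78]

Answer: 42 61 71 78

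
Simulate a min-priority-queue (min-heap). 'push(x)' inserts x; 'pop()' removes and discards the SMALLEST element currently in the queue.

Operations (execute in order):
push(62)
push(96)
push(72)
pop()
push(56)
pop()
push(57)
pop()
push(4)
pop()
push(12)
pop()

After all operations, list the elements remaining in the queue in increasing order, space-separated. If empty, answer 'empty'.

Answer: 72 96

Derivation:
push(62): heap contents = [62]
push(96): heap contents = [62, 96]
push(72): heap contents = [62, 72, 96]
pop() → 62: heap contents = [72, 96]
push(56): heap contents = [56, 72, 96]
pop() → 56: heap contents = [72, 96]
push(57): heap contents = [57, 72, 96]
pop() → 57: heap contents = [72, 96]
push(4): heap contents = [4, 72, 96]
pop() → 4: heap contents = [72, 96]
push(12): heap contents = [12, 72, 96]
pop() → 12: heap contents = [72, 96]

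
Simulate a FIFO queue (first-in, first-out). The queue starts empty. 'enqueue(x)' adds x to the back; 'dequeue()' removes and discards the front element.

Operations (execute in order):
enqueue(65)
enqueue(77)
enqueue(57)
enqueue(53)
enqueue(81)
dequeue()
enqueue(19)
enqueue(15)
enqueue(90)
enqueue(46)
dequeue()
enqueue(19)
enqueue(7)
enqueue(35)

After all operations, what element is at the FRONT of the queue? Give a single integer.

Answer: 57

Derivation:
enqueue(65): queue = [65]
enqueue(77): queue = [65, 77]
enqueue(57): queue = [65, 77, 57]
enqueue(53): queue = [65, 77, 57, 53]
enqueue(81): queue = [65, 77, 57, 53, 81]
dequeue(): queue = [77, 57, 53, 81]
enqueue(19): queue = [77, 57, 53, 81, 19]
enqueue(15): queue = [77, 57, 53, 81, 19, 15]
enqueue(90): queue = [77, 57, 53, 81, 19, 15, 90]
enqueue(46): queue = [77, 57, 53, 81, 19, 15, 90, 46]
dequeue(): queue = [57, 53, 81, 19, 15, 90, 46]
enqueue(19): queue = [57, 53, 81, 19, 15, 90, 46, 19]
enqueue(7): queue = [57, 53, 81, 19, 15, 90, 46, 19, 7]
enqueue(35): queue = [57, 53, 81, 19, 15, 90, 46, 19, 7, 35]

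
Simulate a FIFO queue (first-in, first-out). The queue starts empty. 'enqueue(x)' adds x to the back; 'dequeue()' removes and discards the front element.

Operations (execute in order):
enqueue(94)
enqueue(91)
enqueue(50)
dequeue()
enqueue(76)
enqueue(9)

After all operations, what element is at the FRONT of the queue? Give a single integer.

enqueue(94): queue = [94]
enqueue(91): queue = [94, 91]
enqueue(50): queue = [94, 91, 50]
dequeue(): queue = [91, 50]
enqueue(76): queue = [91, 50, 76]
enqueue(9): queue = [91, 50, 76, 9]

Answer: 91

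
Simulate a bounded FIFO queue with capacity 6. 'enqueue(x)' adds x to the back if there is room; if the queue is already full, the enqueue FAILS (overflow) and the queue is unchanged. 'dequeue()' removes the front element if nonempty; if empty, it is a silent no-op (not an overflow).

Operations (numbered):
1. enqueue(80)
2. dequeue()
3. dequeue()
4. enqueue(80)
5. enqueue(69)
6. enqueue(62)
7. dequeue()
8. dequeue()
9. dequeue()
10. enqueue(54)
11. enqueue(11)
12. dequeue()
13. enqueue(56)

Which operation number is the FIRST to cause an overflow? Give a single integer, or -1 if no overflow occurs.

Answer: -1

Derivation:
1. enqueue(80): size=1
2. dequeue(): size=0
3. dequeue(): empty, no-op, size=0
4. enqueue(80): size=1
5. enqueue(69): size=2
6. enqueue(62): size=3
7. dequeue(): size=2
8. dequeue(): size=1
9. dequeue(): size=0
10. enqueue(54): size=1
11. enqueue(11): size=2
12. dequeue(): size=1
13. enqueue(56): size=2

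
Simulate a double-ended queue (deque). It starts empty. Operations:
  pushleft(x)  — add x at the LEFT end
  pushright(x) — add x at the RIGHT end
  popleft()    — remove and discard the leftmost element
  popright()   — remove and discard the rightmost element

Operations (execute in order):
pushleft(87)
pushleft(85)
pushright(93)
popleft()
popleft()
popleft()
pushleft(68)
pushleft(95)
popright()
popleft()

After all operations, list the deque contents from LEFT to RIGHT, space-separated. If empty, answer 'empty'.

pushleft(87): [87]
pushleft(85): [85, 87]
pushright(93): [85, 87, 93]
popleft(): [87, 93]
popleft(): [93]
popleft(): []
pushleft(68): [68]
pushleft(95): [95, 68]
popright(): [95]
popleft(): []

Answer: empty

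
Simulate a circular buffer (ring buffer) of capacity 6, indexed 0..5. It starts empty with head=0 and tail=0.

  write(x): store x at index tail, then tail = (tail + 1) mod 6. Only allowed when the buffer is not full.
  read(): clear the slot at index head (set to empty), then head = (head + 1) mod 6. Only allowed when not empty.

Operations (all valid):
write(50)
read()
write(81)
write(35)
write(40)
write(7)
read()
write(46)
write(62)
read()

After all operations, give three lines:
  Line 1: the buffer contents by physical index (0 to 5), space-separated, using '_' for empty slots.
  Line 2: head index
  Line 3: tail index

Answer: 62 _ _ 40 7 46
3
1

Derivation:
write(50): buf=[50 _ _ _ _ _], head=0, tail=1, size=1
read(): buf=[_ _ _ _ _ _], head=1, tail=1, size=0
write(81): buf=[_ 81 _ _ _ _], head=1, tail=2, size=1
write(35): buf=[_ 81 35 _ _ _], head=1, tail=3, size=2
write(40): buf=[_ 81 35 40 _ _], head=1, tail=4, size=3
write(7): buf=[_ 81 35 40 7 _], head=1, tail=5, size=4
read(): buf=[_ _ 35 40 7 _], head=2, tail=5, size=3
write(46): buf=[_ _ 35 40 7 46], head=2, tail=0, size=4
write(62): buf=[62 _ 35 40 7 46], head=2, tail=1, size=5
read(): buf=[62 _ _ 40 7 46], head=3, tail=1, size=4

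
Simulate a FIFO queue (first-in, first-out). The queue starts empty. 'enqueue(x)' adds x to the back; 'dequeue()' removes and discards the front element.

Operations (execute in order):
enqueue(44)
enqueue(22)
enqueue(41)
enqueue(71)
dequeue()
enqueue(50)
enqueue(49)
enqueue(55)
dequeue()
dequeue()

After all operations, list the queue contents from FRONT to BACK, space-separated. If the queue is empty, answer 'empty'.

Answer: 71 50 49 55

Derivation:
enqueue(44): [44]
enqueue(22): [44, 22]
enqueue(41): [44, 22, 41]
enqueue(71): [44, 22, 41, 71]
dequeue(): [22, 41, 71]
enqueue(50): [22, 41, 71, 50]
enqueue(49): [22, 41, 71, 50, 49]
enqueue(55): [22, 41, 71, 50, 49, 55]
dequeue(): [41, 71, 50, 49, 55]
dequeue(): [71, 50, 49, 55]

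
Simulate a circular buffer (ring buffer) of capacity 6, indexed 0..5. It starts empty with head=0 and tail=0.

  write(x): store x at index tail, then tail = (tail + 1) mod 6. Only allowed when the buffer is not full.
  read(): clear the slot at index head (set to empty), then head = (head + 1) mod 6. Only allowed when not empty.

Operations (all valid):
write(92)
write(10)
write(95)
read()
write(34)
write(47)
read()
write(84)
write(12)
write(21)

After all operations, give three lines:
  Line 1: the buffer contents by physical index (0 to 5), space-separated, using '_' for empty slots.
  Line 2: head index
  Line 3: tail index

write(92): buf=[92 _ _ _ _ _], head=0, tail=1, size=1
write(10): buf=[92 10 _ _ _ _], head=0, tail=2, size=2
write(95): buf=[92 10 95 _ _ _], head=0, tail=3, size=3
read(): buf=[_ 10 95 _ _ _], head=1, tail=3, size=2
write(34): buf=[_ 10 95 34 _ _], head=1, tail=4, size=3
write(47): buf=[_ 10 95 34 47 _], head=1, tail=5, size=4
read(): buf=[_ _ 95 34 47 _], head=2, tail=5, size=3
write(84): buf=[_ _ 95 34 47 84], head=2, tail=0, size=4
write(12): buf=[12 _ 95 34 47 84], head=2, tail=1, size=5
write(21): buf=[12 21 95 34 47 84], head=2, tail=2, size=6

Answer: 12 21 95 34 47 84
2
2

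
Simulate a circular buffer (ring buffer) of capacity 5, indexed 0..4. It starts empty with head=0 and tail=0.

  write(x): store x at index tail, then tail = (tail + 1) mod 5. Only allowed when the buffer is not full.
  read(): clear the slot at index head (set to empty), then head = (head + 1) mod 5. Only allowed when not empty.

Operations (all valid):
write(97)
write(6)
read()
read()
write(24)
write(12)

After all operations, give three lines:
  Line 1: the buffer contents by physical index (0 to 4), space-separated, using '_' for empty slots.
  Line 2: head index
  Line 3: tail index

write(97): buf=[97 _ _ _ _], head=0, tail=1, size=1
write(6): buf=[97 6 _ _ _], head=0, tail=2, size=2
read(): buf=[_ 6 _ _ _], head=1, tail=2, size=1
read(): buf=[_ _ _ _ _], head=2, tail=2, size=0
write(24): buf=[_ _ 24 _ _], head=2, tail=3, size=1
write(12): buf=[_ _ 24 12 _], head=2, tail=4, size=2

Answer: _ _ 24 12 _
2
4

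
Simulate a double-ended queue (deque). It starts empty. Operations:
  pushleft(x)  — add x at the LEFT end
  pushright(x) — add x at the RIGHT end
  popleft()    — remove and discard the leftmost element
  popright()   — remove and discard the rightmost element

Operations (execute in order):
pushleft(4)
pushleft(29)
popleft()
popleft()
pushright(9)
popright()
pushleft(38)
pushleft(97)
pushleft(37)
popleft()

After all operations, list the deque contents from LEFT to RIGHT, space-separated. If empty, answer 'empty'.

Answer: 97 38

Derivation:
pushleft(4): [4]
pushleft(29): [29, 4]
popleft(): [4]
popleft(): []
pushright(9): [9]
popright(): []
pushleft(38): [38]
pushleft(97): [97, 38]
pushleft(37): [37, 97, 38]
popleft(): [97, 38]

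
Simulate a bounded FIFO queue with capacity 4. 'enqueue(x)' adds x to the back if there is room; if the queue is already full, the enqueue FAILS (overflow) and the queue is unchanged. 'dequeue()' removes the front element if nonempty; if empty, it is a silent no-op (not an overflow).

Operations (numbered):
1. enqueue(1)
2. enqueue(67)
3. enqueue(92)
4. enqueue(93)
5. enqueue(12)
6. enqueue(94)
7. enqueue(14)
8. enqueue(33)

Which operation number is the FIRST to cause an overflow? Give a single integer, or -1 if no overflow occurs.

1. enqueue(1): size=1
2. enqueue(67): size=2
3. enqueue(92): size=3
4. enqueue(93): size=4
5. enqueue(12): size=4=cap → OVERFLOW (fail)
6. enqueue(94): size=4=cap → OVERFLOW (fail)
7. enqueue(14): size=4=cap → OVERFLOW (fail)
8. enqueue(33): size=4=cap → OVERFLOW (fail)

Answer: 5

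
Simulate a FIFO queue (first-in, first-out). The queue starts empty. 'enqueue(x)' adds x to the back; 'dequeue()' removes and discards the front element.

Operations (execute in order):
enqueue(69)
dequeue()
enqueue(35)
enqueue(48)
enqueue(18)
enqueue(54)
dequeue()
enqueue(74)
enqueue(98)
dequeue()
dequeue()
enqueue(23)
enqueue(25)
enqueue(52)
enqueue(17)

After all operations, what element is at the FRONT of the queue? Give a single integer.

enqueue(69): queue = [69]
dequeue(): queue = []
enqueue(35): queue = [35]
enqueue(48): queue = [35, 48]
enqueue(18): queue = [35, 48, 18]
enqueue(54): queue = [35, 48, 18, 54]
dequeue(): queue = [48, 18, 54]
enqueue(74): queue = [48, 18, 54, 74]
enqueue(98): queue = [48, 18, 54, 74, 98]
dequeue(): queue = [18, 54, 74, 98]
dequeue(): queue = [54, 74, 98]
enqueue(23): queue = [54, 74, 98, 23]
enqueue(25): queue = [54, 74, 98, 23, 25]
enqueue(52): queue = [54, 74, 98, 23, 25, 52]
enqueue(17): queue = [54, 74, 98, 23, 25, 52, 17]

Answer: 54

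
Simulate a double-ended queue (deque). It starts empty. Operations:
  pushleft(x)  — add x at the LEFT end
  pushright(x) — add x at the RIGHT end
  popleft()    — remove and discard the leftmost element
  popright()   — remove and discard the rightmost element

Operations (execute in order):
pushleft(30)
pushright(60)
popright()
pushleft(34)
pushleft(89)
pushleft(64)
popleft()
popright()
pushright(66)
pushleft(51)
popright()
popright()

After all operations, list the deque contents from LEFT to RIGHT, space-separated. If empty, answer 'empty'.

Answer: 51 89

Derivation:
pushleft(30): [30]
pushright(60): [30, 60]
popright(): [30]
pushleft(34): [34, 30]
pushleft(89): [89, 34, 30]
pushleft(64): [64, 89, 34, 30]
popleft(): [89, 34, 30]
popright(): [89, 34]
pushright(66): [89, 34, 66]
pushleft(51): [51, 89, 34, 66]
popright(): [51, 89, 34]
popright(): [51, 89]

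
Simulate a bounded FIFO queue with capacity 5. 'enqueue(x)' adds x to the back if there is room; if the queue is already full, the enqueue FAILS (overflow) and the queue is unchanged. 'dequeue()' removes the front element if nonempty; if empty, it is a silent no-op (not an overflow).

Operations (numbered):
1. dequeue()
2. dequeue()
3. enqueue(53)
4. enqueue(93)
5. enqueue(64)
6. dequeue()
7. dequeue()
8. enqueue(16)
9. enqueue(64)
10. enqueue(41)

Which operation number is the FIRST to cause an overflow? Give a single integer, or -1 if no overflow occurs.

1. dequeue(): empty, no-op, size=0
2. dequeue(): empty, no-op, size=0
3. enqueue(53): size=1
4. enqueue(93): size=2
5. enqueue(64): size=3
6. dequeue(): size=2
7. dequeue(): size=1
8. enqueue(16): size=2
9. enqueue(64): size=3
10. enqueue(41): size=4

Answer: -1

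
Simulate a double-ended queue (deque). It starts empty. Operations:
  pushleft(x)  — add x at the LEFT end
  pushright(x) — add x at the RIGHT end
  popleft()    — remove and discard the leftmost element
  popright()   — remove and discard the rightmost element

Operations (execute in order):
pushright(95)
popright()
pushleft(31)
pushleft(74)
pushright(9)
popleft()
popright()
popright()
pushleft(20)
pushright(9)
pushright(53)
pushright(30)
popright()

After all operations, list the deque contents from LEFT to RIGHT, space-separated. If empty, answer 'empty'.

Answer: 20 9 53

Derivation:
pushright(95): [95]
popright(): []
pushleft(31): [31]
pushleft(74): [74, 31]
pushright(9): [74, 31, 9]
popleft(): [31, 9]
popright(): [31]
popright(): []
pushleft(20): [20]
pushright(9): [20, 9]
pushright(53): [20, 9, 53]
pushright(30): [20, 9, 53, 30]
popright(): [20, 9, 53]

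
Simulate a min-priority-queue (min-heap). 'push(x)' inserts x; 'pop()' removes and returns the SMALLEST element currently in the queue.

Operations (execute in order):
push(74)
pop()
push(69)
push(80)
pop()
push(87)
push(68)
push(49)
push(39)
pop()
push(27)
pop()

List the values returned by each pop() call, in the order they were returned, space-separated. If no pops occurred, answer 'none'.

Answer: 74 69 39 27

Derivation:
push(74): heap contents = [74]
pop() → 74: heap contents = []
push(69): heap contents = [69]
push(80): heap contents = [69, 80]
pop() → 69: heap contents = [80]
push(87): heap contents = [80, 87]
push(68): heap contents = [68, 80, 87]
push(49): heap contents = [49, 68, 80, 87]
push(39): heap contents = [39, 49, 68, 80, 87]
pop() → 39: heap contents = [49, 68, 80, 87]
push(27): heap contents = [27, 49, 68, 80, 87]
pop() → 27: heap contents = [49, 68, 80, 87]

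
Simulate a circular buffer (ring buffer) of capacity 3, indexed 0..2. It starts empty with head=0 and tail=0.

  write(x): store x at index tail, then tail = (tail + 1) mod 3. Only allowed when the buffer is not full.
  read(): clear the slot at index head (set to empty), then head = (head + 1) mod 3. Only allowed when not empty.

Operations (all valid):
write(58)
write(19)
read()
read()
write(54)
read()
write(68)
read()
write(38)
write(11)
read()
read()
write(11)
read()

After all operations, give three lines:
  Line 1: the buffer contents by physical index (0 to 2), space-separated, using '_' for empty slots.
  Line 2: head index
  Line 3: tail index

write(58): buf=[58 _ _], head=0, tail=1, size=1
write(19): buf=[58 19 _], head=0, tail=2, size=2
read(): buf=[_ 19 _], head=1, tail=2, size=1
read(): buf=[_ _ _], head=2, tail=2, size=0
write(54): buf=[_ _ 54], head=2, tail=0, size=1
read(): buf=[_ _ _], head=0, tail=0, size=0
write(68): buf=[68 _ _], head=0, tail=1, size=1
read(): buf=[_ _ _], head=1, tail=1, size=0
write(38): buf=[_ 38 _], head=1, tail=2, size=1
write(11): buf=[_ 38 11], head=1, tail=0, size=2
read(): buf=[_ _ 11], head=2, tail=0, size=1
read(): buf=[_ _ _], head=0, tail=0, size=0
write(11): buf=[11 _ _], head=0, tail=1, size=1
read(): buf=[_ _ _], head=1, tail=1, size=0

Answer: _ _ _
1
1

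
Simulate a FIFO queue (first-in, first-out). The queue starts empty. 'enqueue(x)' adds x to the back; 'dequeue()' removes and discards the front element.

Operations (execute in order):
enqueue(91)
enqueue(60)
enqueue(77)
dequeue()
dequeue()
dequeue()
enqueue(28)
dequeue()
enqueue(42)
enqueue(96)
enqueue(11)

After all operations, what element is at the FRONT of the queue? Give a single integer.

Answer: 42

Derivation:
enqueue(91): queue = [91]
enqueue(60): queue = [91, 60]
enqueue(77): queue = [91, 60, 77]
dequeue(): queue = [60, 77]
dequeue(): queue = [77]
dequeue(): queue = []
enqueue(28): queue = [28]
dequeue(): queue = []
enqueue(42): queue = [42]
enqueue(96): queue = [42, 96]
enqueue(11): queue = [42, 96, 11]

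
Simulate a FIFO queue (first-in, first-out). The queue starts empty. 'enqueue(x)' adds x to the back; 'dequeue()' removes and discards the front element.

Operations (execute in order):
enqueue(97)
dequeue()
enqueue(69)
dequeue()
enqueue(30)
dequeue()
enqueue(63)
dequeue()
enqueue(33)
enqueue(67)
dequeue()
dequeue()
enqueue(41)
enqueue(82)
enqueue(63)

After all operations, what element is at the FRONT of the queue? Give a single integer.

enqueue(97): queue = [97]
dequeue(): queue = []
enqueue(69): queue = [69]
dequeue(): queue = []
enqueue(30): queue = [30]
dequeue(): queue = []
enqueue(63): queue = [63]
dequeue(): queue = []
enqueue(33): queue = [33]
enqueue(67): queue = [33, 67]
dequeue(): queue = [67]
dequeue(): queue = []
enqueue(41): queue = [41]
enqueue(82): queue = [41, 82]
enqueue(63): queue = [41, 82, 63]

Answer: 41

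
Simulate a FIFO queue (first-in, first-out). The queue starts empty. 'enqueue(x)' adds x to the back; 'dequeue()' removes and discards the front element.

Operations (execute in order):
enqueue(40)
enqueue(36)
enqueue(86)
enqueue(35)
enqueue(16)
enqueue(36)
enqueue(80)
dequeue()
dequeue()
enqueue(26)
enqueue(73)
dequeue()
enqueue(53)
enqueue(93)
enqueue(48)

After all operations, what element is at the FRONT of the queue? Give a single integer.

Answer: 35

Derivation:
enqueue(40): queue = [40]
enqueue(36): queue = [40, 36]
enqueue(86): queue = [40, 36, 86]
enqueue(35): queue = [40, 36, 86, 35]
enqueue(16): queue = [40, 36, 86, 35, 16]
enqueue(36): queue = [40, 36, 86, 35, 16, 36]
enqueue(80): queue = [40, 36, 86, 35, 16, 36, 80]
dequeue(): queue = [36, 86, 35, 16, 36, 80]
dequeue(): queue = [86, 35, 16, 36, 80]
enqueue(26): queue = [86, 35, 16, 36, 80, 26]
enqueue(73): queue = [86, 35, 16, 36, 80, 26, 73]
dequeue(): queue = [35, 16, 36, 80, 26, 73]
enqueue(53): queue = [35, 16, 36, 80, 26, 73, 53]
enqueue(93): queue = [35, 16, 36, 80, 26, 73, 53, 93]
enqueue(48): queue = [35, 16, 36, 80, 26, 73, 53, 93, 48]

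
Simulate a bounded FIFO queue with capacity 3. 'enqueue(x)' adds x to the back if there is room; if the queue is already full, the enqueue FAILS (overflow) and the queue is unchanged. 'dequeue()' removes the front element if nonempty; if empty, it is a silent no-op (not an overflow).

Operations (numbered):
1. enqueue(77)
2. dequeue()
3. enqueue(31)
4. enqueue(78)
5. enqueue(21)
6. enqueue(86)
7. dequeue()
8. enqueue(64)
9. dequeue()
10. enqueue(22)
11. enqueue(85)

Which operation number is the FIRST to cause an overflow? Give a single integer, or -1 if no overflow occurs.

1. enqueue(77): size=1
2. dequeue(): size=0
3. enqueue(31): size=1
4. enqueue(78): size=2
5. enqueue(21): size=3
6. enqueue(86): size=3=cap → OVERFLOW (fail)
7. dequeue(): size=2
8. enqueue(64): size=3
9. dequeue(): size=2
10. enqueue(22): size=3
11. enqueue(85): size=3=cap → OVERFLOW (fail)

Answer: 6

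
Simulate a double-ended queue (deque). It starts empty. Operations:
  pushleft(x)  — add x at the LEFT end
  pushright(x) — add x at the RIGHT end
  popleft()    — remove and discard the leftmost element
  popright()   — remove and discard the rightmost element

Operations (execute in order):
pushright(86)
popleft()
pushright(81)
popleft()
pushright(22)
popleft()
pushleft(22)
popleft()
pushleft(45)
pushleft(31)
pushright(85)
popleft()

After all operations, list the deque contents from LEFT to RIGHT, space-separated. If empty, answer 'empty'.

pushright(86): [86]
popleft(): []
pushright(81): [81]
popleft(): []
pushright(22): [22]
popleft(): []
pushleft(22): [22]
popleft(): []
pushleft(45): [45]
pushleft(31): [31, 45]
pushright(85): [31, 45, 85]
popleft(): [45, 85]

Answer: 45 85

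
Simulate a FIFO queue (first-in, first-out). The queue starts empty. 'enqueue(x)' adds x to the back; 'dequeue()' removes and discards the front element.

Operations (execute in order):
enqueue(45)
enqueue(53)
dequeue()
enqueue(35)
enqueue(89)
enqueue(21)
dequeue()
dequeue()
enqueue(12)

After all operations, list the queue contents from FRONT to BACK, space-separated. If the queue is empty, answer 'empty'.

enqueue(45): [45]
enqueue(53): [45, 53]
dequeue(): [53]
enqueue(35): [53, 35]
enqueue(89): [53, 35, 89]
enqueue(21): [53, 35, 89, 21]
dequeue(): [35, 89, 21]
dequeue(): [89, 21]
enqueue(12): [89, 21, 12]

Answer: 89 21 12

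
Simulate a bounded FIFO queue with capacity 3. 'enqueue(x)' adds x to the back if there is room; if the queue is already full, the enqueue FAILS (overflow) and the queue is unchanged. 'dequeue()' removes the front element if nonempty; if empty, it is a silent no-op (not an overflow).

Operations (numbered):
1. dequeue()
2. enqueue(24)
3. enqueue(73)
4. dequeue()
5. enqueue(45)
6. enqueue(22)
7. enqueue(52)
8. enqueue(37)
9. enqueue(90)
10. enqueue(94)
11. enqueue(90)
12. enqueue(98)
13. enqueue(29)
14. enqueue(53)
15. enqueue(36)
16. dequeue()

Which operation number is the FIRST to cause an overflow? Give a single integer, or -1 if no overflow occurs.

Answer: 7

Derivation:
1. dequeue(): empty, no-op, size=0
2. enqueue(24): size=1
3. enqueue(73): size=2
4. dequeue(): size=1
5. enqueue(45): size=2
6. enqueue(22): size=3
7. enqueue(52): size=3=cap → OVERFLOW (fail)
8. enqueue(37): size=3=cap → OVERFLOW (fail)
9. enqueue(90): size=3=cap → OVERFLOW (fail)
10. enqueue(94): size=3=cap → OVERFLOW (fail)
11. enqueue(90): size=3=cap → OVERFLOW (fail)
12. enqueue(98): size=3=cap → OVERFLOW (fail)
13. enqueue(29): size=3=cap → OVERFLOW (fail)
14. enqueue(53): size=3=cap → OVERFLOW (fail)
15. enqueue(36): size=3=cap → OVERFLOW (fail)
16. dequeue(): size=2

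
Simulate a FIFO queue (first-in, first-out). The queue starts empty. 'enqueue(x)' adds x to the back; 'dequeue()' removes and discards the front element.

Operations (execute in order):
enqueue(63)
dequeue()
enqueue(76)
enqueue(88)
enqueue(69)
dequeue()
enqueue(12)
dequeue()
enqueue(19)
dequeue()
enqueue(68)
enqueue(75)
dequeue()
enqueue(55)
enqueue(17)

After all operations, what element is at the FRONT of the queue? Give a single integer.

enqueue(63): queue = [63]
dequeue(): queue = []
enqueue(76): queue = [76]
enqueue(88): queue = [76, 88]
enqueue(69): queue = [76, 88, 69]
dequeue(): queue = [88, 69]
enqueue(12): queue = [88, 69, 12]
dequeue(): queue = [69, 12]
enqueue(19): queue = [69, 12, 19]
dequeue(): queue = [12, 19]
enqueue(68): queue = [12, 19, 68]
enqueue(75): queue = [12, 19, 68, 75]
dequeue(): queue = [19, 68, 75]
enqueue(55): queue = [19, 68, 75, 55]
enqueue(17): queue = [19, 68, 75, 55, 17]

Answer: 19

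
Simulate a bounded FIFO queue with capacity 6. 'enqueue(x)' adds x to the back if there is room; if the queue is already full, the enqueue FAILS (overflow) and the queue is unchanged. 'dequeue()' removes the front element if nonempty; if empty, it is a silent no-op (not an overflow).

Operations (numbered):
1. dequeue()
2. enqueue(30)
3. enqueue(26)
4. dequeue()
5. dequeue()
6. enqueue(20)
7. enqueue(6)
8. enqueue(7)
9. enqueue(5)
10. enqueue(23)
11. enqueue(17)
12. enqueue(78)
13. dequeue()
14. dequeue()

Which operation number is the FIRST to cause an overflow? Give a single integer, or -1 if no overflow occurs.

1. dequeue(): empty, no-op, size=0
2. enqueue(30): size=1
3. enqueue(26): size=2
4. dequeue(): size=1
5. dequeue(): size=0
6. enqueue(20): size=1
7. enqueue(6): size=2
8. enqueue(7): size=3
9. enqueue(5): size=4
10. enqueue(23): size=5
11. enqueue(17): size=6
12. enqueue(78): size=6=cap → OVERFLOW (fail)
13. dequeue(): size=5
14. dequeue(): size=4

Answer: 12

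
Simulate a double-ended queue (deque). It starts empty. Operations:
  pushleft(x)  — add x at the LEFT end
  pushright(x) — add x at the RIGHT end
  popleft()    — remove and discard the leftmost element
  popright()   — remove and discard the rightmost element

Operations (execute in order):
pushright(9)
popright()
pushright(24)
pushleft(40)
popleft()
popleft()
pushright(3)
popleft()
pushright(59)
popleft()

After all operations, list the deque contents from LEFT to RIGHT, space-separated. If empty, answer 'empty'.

pushright(9): [9]
popright(): []
pushright(24): [24]
pushleft(40): [40, 24]
popleft(): [24]
popleft(): []
pushright(3): [3]
popleft(): []
pushright(59): [59]
popleft(): []

Answer: empty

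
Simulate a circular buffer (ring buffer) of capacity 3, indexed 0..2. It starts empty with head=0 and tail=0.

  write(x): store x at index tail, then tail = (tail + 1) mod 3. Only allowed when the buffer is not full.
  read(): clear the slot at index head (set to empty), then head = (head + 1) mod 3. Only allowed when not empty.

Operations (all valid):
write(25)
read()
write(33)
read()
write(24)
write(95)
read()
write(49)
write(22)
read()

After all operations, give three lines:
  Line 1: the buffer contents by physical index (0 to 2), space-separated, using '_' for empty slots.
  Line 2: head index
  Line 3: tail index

Answer: _ 49 22
1
0

Derivation:
write(25): buf=[25 _ _], head=0, tail=1, size=1
read(): buf=[_ _ _], head=1, tail=1, size=0
write(33): buf=[_ 33 _], head=1, tail=2, size=1
read(): buf=[_ _ _], head=2, tail=2, size=0
write(24): buf=[_ _ 24], head=2, tail=0, size=1
write(95): buf=[95 _ 24], head=2, tail=1, size=2
read(): buf=[95 _ _], head=0, tail=1, size=1
write(49): buf=[95 49 _], head=0, tail=2, size=2
write(22): buf=[95 49 22], head=0, tail=0, size=3
read(): buf=[_ 49 22], head=1, tail=0, size=2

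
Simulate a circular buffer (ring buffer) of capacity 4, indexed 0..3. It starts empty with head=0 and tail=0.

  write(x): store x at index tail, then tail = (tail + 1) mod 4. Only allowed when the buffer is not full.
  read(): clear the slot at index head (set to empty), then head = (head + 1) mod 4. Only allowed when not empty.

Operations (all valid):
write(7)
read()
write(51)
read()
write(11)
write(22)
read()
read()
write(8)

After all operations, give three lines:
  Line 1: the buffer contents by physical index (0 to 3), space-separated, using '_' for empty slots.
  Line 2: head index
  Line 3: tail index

Answer: 8 _ _ _
0
1

Derivation:
write(7): buf=[7 _ _ _], head=0, tail=1, size=1
read(): buf=[_ _ _ _], head=1, tail=1, size=0
write(51): buf=[_ 51 _ _], head=1, tail=2, size=1
read(): buf=[_ _ _ _], head=2, tail=2, size=0
write(11): buf=[_ _ 11 _], head=2, tail=3, size=1
write(22): buf=[_ _ 11 22], head=2, tail=0, size=2
read(): buf=[_ _ _ 22], head=3, tail=0, size=1
read(): buf=[_ _ _ _], head=0, tail=0, size=0
write(8): buf=[8 _ _ _], head=0, tail=1, size=1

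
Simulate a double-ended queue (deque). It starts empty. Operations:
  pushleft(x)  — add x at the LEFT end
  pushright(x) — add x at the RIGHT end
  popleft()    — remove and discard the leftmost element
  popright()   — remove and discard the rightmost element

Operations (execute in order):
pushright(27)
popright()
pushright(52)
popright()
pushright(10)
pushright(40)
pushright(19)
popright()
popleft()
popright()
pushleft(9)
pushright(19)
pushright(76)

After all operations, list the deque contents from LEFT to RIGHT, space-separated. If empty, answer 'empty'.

Answer: 9 19 76

Derivation:
pushright(27): [27]
popright(): []
pushright(52): [52]
popright(): []
pushright(10): [10]
pushright(40): [10, 40]
pushright(19): [10, 40, 19]
popright(): [10, 40]
popleft(): [40]
popright(): []
pushleft(9): [9]
pushright(19): [9, 19]
pushright(76): [9, 19, 76]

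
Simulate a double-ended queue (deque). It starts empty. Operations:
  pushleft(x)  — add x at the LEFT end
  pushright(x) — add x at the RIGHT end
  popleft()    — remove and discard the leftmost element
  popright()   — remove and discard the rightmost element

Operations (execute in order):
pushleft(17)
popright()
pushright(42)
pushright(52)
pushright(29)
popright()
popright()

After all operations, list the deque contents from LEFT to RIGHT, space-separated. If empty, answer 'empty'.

pushleft(17): [17]
popright(): []
pushright(42): [42]
pushright(52): [42, 52]
pushright(29): [42, 52, 29]
popright(): [42, 52]
popright(): [42]

Answer: 42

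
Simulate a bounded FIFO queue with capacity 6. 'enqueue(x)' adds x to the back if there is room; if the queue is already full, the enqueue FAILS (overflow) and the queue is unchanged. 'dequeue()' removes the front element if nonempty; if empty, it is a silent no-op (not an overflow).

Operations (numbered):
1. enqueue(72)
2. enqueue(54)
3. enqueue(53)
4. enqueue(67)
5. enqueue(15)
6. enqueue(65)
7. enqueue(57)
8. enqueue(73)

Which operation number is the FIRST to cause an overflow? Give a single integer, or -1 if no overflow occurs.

1. enqueue(72): size=1
2. enqueue(54): size=2
3. enqueue(53): size=3
4. enqueue(67): size=4
5. enqueue(15): size=5
6. enqueue(65): size=6
7. enqueue(57): size=6=cap → OVERFLOW (fail)
8. enqueue(73): size=6=cap → OVERFLOW (fail)

Answer: 7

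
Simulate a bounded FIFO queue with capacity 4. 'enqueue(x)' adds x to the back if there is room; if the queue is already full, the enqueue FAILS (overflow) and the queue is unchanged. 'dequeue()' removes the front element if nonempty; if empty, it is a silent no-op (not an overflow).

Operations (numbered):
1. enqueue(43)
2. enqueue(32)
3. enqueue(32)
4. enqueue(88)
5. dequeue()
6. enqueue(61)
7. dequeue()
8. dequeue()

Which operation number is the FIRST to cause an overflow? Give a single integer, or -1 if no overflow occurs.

1. enqueue(43): size=1
2. enqueue(32): size=2
3. enqueue(32): size=3
4. enqueue(88): size=4
5. dequeue(): size=3
6. enqueue(61): size=4
7. dequeue(): size=3
8. dequeue(): size=2

Answer: -1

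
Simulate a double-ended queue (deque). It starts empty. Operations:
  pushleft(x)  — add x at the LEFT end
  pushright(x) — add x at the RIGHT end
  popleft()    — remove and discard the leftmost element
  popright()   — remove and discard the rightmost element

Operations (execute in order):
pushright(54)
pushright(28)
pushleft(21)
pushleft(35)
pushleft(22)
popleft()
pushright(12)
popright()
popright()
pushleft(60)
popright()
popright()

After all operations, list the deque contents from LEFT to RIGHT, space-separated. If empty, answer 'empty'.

pushright(54): [54]
pushright(28): [54, 28]
pushleft(21): [21, 54, 28]
pushleft(35): [35, 21, 54, 28]
pushleft(22): [22, 35, 21, 54, 28]
popleft(): [35, 21, 54, 28]
pushright(12): [35, 21, 54, 28, 12]
popright(): [35, 21, 54, 28]
popright(): [35, 21, 54]
pushleft(60): [60, 35, 21, 54]
popright(): [60, 35, 21]
popright(): [60, 35]

Answer: 60 35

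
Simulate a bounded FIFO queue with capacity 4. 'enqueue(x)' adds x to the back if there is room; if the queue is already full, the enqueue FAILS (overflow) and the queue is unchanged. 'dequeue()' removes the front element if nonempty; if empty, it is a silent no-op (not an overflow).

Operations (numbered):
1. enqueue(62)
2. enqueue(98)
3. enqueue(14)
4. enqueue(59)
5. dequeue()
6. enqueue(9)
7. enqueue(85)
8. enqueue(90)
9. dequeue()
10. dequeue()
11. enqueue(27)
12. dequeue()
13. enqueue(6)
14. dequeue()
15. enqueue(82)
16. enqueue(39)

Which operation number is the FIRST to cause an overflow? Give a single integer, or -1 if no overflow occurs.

Answer: 7

Derivation:
1. enqueue(62): size=1
2. enqueue(98): size=2
3. enqueue(14): size=3
4. enqueue(59): size=4
5. dequeue(): size=3
6. enqueue(9): size=4
7. enqueue(85): size=4=cap → OVERFLOW (fail)
8. enqueue(90): size=4=cap → OVERFLOW (fail)
9. dequeue(): size=3
10. dequeue(): size=2
11. enqueue(27): size=3
12. dequeue(): size=2
13. enqueue(6): size=3
14. dequeue(): size=2
15. enqueue(82): size=3
16. enqueue(39): size=4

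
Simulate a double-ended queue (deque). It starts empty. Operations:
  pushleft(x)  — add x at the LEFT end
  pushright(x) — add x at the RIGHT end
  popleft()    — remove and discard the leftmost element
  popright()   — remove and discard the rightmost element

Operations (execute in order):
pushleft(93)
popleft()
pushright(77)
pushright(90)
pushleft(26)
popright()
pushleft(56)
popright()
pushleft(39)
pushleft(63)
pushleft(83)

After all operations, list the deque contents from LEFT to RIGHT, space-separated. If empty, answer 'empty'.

Answer: 83 63 39 56 26

Derivation:
pushleft(93): [93]
popleft(): []
pushright(77): [77]
pushright(90): [77, 90]
pushleft(26): [26, 77, 90]
popright(): [26, 77]
pushleft(56): [56, 26, 77]
popright(): [56, 26]
pushleft(39): [39, 56, 26]
pushleft(63): [63, 39, 56, 26]
pushleft(83): [83, 63, 39, 56, 26]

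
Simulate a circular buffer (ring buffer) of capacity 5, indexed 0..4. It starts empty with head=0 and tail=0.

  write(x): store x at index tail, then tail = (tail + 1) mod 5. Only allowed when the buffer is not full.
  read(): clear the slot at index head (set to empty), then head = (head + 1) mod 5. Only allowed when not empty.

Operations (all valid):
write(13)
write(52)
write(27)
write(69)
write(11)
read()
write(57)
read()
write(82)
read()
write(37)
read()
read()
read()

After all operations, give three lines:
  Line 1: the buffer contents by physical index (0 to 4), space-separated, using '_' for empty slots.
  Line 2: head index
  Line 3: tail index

write(13): buf=[13 _ _ _ _], head=0, tail=1, size=1
write(52): buf=[13 52 _ _ _], head=0, tail=2, size=2
write(27): buf=[13 52 27 _ _], head=0, tail=3, size=3
write(69): buf=[13 52 27 69 _], head=0, tail=4, size=4
write(11): buf=[13 52 27 69 11], head=0, tail=0, size=5
read(): buf=[_ 52 27 69 11], head=1, tail=0, size=4
write(57): buf=[57 52 27 69 11], head=1, tail=1, size=5
read(): buf=[57 _ 27 69 11], head=2, tail=1, size=4
write(82): buf=[57 82 27 69 11], head=2, tail=2, size=5
read(): buf=[57 82 _ 69 11], head=3, tail=2, size=4
write(37): buf=[57 82 37 69 11], head=3, tail=3, size=5
read(): buf=[57 82 37 _ 11], head=4, tail=3, size=4
read(): buf=[57 82 37 _ _], head=0, tail=3, size=3
read(): buf=[_ 82 37 _ _], head=1, tail=3, size=2

Answer: _ 82 37 _ _
1
3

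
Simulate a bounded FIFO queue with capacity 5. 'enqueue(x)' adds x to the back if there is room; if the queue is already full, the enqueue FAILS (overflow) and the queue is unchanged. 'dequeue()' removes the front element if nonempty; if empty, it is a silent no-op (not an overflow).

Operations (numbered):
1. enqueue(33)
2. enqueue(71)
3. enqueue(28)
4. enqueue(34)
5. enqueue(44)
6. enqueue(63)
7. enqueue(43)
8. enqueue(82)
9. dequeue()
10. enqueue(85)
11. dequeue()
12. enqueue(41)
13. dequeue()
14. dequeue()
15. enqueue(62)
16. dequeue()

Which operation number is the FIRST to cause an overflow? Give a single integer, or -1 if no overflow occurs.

1. enqueue(33): size=1
2. enqueue(71): size=2
3. enqueue(28): size=3
4. enqueue(34): size=4
5. enqueue(44): size=5
6. enqueue(63): size=5=cap → OVERFLOW (fail)
7. enqueue(43): size=5=cap → OVERFLOW (fail)
8. enqueue(82): size=5=cap → OVERFLOW (fail)
9. dequeue(): size=4
10. enqueue(85): size=5
11. dequeue(): size=4
12. enqueue(41): size=5
13. dequeue(): size=4
14. dequeue(): size=3
15. enqueue(62): size=4
16. dequeue(): size=3

Answer: 6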